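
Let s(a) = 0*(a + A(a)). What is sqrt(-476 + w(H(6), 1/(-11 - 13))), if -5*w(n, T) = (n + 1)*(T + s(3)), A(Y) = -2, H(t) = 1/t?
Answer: I*sqrt(1713565)/60 ≈ 21.817*I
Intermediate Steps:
s(a) = 0 (s(a) = 0*(a - 2) = 0*(-2 + a) = 0)
w(n, T) = -T*(1 + n)/5 (w(n, T) = -(n + 1)*(T + 0)/5 = -(1 + n)*T/5 = -T*(1 + n)/5)
sqrt(-476 + w(H(6), 1/(-11 - 13))) = sqrt(-476 + (-1 - 1/6)/(5*(-11 - 13))) = sqrt(-476 + (1/5)*(-1 - 1*1/6)/(-24)) = sqrt(-476 + (1/5)*(-1/24)*(-1 - 1/6)) = sqrt(-476 + (1/5)*(-1/24)*(-7/6)) = sqrt(-476 + 7/720) = sqrt(-342713/720) = I*sqrt(1713565)/60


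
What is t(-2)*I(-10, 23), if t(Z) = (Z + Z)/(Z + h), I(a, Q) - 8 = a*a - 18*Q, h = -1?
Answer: -408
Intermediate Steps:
I(a, Q) = 8 + a² - 18*Q (I(a, Q) = 8 + (a*a - 18*Q) = 8 + (a² - 18*Q) = 8 + a² - 18*Q)
t(Z) = 2*Z/(-1 + Z) (t(Z) = (Z + Z)/(Z - 1) = (2*Z)/(-1 + Z) = 2*Z/(-1 + Z))
t(-2)*I(-10, 23) = (2*(-2)/(-1 - 2))*(8 + (-10)² - 18*23) = (2*(-2)/(-3))*(8 + 100 - 414) = (2*(-2)*(-⅓))*(-306) = (4/3)*(-306) = -408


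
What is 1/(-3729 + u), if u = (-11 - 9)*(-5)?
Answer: -1/3629 ≈ -0.00027556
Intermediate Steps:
u = 100 (u = -20*(-5) = 100)
1/(-3729 + u) = 1/(-3729 + 100) = 1/(-3629) = -1/3629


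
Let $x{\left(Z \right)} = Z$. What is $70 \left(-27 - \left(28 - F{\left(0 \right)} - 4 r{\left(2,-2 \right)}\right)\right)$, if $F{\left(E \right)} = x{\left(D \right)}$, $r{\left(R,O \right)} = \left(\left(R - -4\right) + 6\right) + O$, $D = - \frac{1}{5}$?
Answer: $-1064$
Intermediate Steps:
$D = - \frac{1}{5}$ ($D = \left(-1\right) \frac{1}{5} = - \frac{1}{5} \approx -0.2$)
$r{\left(R,O \right)} = 10 + O + R$ ($r{\left(R,O \right)} = \left(\left(R + 4\right) + 6\right) + O = \left(\left(4 + R\right) + 6\right) + O = \left(10 + R\right) + O = 10 + O + R$)
$F{\left(E \right)} = - \frac{1}{5}$
$70 \left(-27 - \left(28 - F{\left(0 \right)} - 4 r{\left(2,-2 \right)}\right)\right) = 70 \left(-27 + \left(\left(-40 - \left(\frac{1}{5} - 4 \left(10 - 2 + 2\right)\right)\right) + 12\right)\right) = 70 \left(-27 + \left(\left(-40 + \left(4 \cdot 10 - \frac{1}{5}\right)\right) + 12\right)\right) = 70 \left(-27 + \left(\left(-40 + \left(40 - \frac{1}{5}\right)\right) + 12\right)\right) = 70 \left(-27 + \left(\left(-40 + \frac{199}{5}\right) + 12\right)\right) = 70 \left(-27 + \left(- \frac{1}{5} + 12\right)\right) = 70 \left(-27 + \frac{59}{5}\right) = 70 \left(- \frac{76}{5}\right) = -1064$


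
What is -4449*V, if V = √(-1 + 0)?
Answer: -4449*I ≈ -4449.0*I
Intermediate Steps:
V = I (V = √(-1) = I ≈ 1.0*I)
-4449*V = -4449*I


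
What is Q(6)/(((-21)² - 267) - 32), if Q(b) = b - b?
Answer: 0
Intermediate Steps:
Q(b) = 0
Q(6)/(((-21)² - 267) - 32) = 0/(((-21)² - 267) - 32) = 0/((441 - 267) - 32) = 0/(174 - 32) = 0/142 = (1/142)*0 = 0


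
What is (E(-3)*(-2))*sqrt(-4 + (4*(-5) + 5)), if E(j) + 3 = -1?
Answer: 8*I*sqrt(19) ≈ 34.871*I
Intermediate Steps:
E(j) = -4 (E(j) = -3 - 1 = -4)
(E(-3)*(-2))*sqrt(-4 + (4*(-5) + 5)) = (-4*(-2))*sqrt(-4 + (4*(-5) + 5)) = 8*sqrt(-4 + (-20 + 5)) = 8*sqrt(-4 - 15) = 8*sqrt(-19) = 8*(I*sqrt(19)) = 8*I*sqrt(19)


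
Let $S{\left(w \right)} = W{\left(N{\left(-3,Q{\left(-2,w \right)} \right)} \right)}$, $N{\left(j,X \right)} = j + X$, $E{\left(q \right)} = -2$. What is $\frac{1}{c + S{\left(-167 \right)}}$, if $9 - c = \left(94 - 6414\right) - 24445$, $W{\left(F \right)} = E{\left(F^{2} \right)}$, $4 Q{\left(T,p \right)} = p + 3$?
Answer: $\frac{1}{30772} \approx 3.2497 \cdot 10^{-5}$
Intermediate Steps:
$Q{\left(T,p \right)} = \frac{3}{4} + \frac{p}{4}$ ($Q{\left(T,p \right)} = \frac{p + 3}{4} = \frac{3 + p}{4} = \frac{3}{4} + \frac{p}{4}$)
$N{\left(j,X \right)} = X + j$
$W{\left(F \right)} = -2$
$S{\left(w \right)} = -2$
$c = 30774$ ($c = 9 - \left(\left(94 - 6414\right) - 24445\right) = 9 - \left(-6320 - 24445\right) = 9 - -30765 = 9 + 30765 = 30774$)
$\frac{1}{c + S{\left(-167 \right)}} = \frac{1}{30774 - 2} = \frac{1}{30772}$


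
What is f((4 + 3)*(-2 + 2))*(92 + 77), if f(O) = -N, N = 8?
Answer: -1352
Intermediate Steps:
f(O) = -8 (f(O) = -1*8 = -8)
f((4 + 3)*(-2 + 2))*(92 + 77) = -8*(92 + 77) = -8*169 = -1352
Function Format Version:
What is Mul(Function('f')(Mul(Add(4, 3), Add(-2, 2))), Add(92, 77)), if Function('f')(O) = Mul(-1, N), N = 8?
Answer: -1352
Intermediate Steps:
Function('f')(O) = -8 (Function('f')(O) = Mul(-1, 8) = -8)
Mul(Function('f')(Mul(Add(4, 3), Add(-2, 2))), Add(92, 77)) = Mul(-8, Add(92, 77)) = Mul(-8, 169) = -1352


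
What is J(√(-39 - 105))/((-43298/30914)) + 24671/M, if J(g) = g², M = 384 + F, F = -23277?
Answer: 50421320065/495610557 ≈ 101.74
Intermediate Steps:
M = -22893 (M = 384 - 23277 = -22893)
J(√(-39 - 105))/((-43298/30914)) + 24671/M = (√(-39 - 105))²/((-43298/30914)) + 24671/(-22893) = (√(-144))²/((-43298*1/30914)) + 24671*(-1/22893) = (12*I)²/(-21649/15457) - 24671/22893 = -144*(-15457/21649) - 24671/22893 = 2225808/21649 - 24671/22893 = 50421320065/495610557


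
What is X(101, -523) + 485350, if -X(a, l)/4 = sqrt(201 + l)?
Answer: 485350 - 4*I*sqrt(322) ≈ 4.8535e+5 - 71.777*I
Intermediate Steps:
X(a, l) = -4*sqrt(201 + l)
X(101, -523) + 485350 = -4*sqrt(201 - 523) + 485350 = -4*I*sqrt(322) + 485350 = 485350 - 4*I*sqrt(322)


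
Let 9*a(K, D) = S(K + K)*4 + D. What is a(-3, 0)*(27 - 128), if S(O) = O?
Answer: 808/3 ≈ 269.33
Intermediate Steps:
a(K, D) = D/9 + 8*K/9 (a(K, D) = ((K + K)*4 + D)/9 = ((2*K)*4 + D)/9 = (8*K + D)/9 = (D + 8*K)/9 = D/9 + 8*K/9)
a(-3, 0)*(27 - 128) = ((⅑)*0 + (8/9)*(-3))*(27 - 128) = (0 - 8/3)*(-101) = -8/3*(-101) = 808/3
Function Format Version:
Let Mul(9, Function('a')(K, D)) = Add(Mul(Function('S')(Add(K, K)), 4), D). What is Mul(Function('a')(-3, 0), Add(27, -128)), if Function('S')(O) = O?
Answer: Rational(808, 3) ≈ 269.33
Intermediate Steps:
Function('a')(K, D) = Add(Mul(Rational(1, 9), D), Mul(Rational(8, 9), K)) (Function('a')(K, D) = Mul(Rational(1, 9), Add(Mul(Add(K, K), 4), D)) = Mul(Rational(1, 9), Add(Mul(Mul(2, K), 4), D)) = Mul(Rational(1, 9), Add(Mul(8, K), D)) = Mul(Rational(1, 9), Add(D, Mul(8, K))) = Add(Mul(Rational(1, 9), D), Mul(Rational(8, 9), K)))
Mul(Function('a')(-3, 0), Add(27, -128)) = Mul(Add(Mul(Rational(1, 9), 0), Mul(Rational(8, 9), -3)), Add(27, -128)) = Mul(Add(0, Rational(-8, 3)), -101) = Mul(Rational(-8, 3), -101) = Rational(808, 3)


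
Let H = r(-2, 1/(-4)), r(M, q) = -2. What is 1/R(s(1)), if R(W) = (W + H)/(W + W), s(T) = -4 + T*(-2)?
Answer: 3/2 ≈ 1.5000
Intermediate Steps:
H = -2
s(T) = -4 - 2*T
R(W) = (-2 + W)/(2*W) (R(W) = (W - 2)/(W + W) = (-2 + W)/((2*W)) = (-2 + W)*(1/(2*W)) = (-2 + W)/(2*W))
1/R(s(1)) = 1/((-2 + (-4 - 2*1))/(2*(-4 - 2*1))) = 1/((-2 + (-4 - 2))/(2*(-4 - 2))) = 1/((1/2)*(-2 - 6)/(-6)) = 1/((1/2)*(-1/6)*(-8)) = 1/(2/3) = 3/2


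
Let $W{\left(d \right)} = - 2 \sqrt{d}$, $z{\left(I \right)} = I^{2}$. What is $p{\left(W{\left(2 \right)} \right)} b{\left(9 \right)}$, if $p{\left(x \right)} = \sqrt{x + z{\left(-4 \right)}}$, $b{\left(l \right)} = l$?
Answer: $9 \sqrt{16 - 2 \sqrt{2}} \approx 32.663$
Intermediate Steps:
$p{\left(x \right)} = \sqrt{16 + x}$ ($p{\left(x \right)} = \sqrt{x + \left(-4\right)^{2}} = \sqrt{x + 16} = \sqrt{16 + x}$)
$p{\left(W{\left(2 \right)} \right)} b{\left(9 \right)} = \sqrt{16 - 2 \sqrt{2}} \cdot 9 = 9 \sqrt{16 - 2 \sqrt{2}}$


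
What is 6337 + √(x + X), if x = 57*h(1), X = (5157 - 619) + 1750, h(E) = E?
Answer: 6337 + 3*√705 ≈ 6416.7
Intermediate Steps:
X = 6288 (X = 4538 + 1750 = 6288)
x = 57 (x = 57*1 = 57)
6337 + √(x + X) = 6337 + √(57 + 6288) = 6337 + √6345 = 6337 + 3*√705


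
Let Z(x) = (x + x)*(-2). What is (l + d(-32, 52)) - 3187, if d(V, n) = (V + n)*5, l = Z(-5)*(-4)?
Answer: -3167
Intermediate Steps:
Z(x) = -4*x (Z(x) = (2*x)*(-2) = -4*x)
l = -80 (l = -4*(-5)*(-4) = 20*(-4) = -80)
d(V, n) = 5*V + 5*n
(l + d(-32, 52)) - 3187 = (-80 + (5*(-32) + 5*52)) - 3187 = (-80 + (-160 + 260)) - 3187 = (-80 + 100) - 3187 = 20 - 3187 = -3167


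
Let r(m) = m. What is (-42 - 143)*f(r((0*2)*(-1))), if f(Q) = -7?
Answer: 1295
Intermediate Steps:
(-42 - 143)*f(r((0*2)*(-1))) = (-42 - 143)*(-7) = -185*(-7) = 1295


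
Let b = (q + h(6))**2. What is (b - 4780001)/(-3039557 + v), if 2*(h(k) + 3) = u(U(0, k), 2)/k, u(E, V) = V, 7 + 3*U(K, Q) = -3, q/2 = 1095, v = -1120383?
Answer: -133093/149757840 ≈ -0.00088872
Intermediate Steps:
q = 2190 (q = 2*1095 = 2190)
U(K, Q) = -10/3 (U(K, Q) = -7/3 + (1/3)*(-3) = -7/3 - 1 = -10/3)
h(k) = -3 + 1/k (h(k) = -3 + (2/k)/2 = -3 + 1/k)
b = 172213129/36 (b = (2190 + (-3 + 1/6))**2 = (2190 - 17/6)**2 = (13123/6)**2 = 172213129/36 ≈ 4.7837e+6)
(b - 4780001)/(-3039557 + v) = (172213129/36 - 4780001)/(-3039557 - 1120383) = (133093/36)/(-4159940) = (133093/36)*(-1/4159940) = -133093/149757840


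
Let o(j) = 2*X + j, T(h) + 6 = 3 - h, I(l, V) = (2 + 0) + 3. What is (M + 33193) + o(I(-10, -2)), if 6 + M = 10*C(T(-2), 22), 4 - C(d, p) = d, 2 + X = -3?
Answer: 33232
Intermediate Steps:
I(l, V) = 5 (I(l, V) = 2 + 3 = 5)
T(h) = -3 - h (T(h) = -6 + (3 - h) = -3 - h)
X = -5 (X = -2 - 3 = -5)
C(d, p) = 4 - d
o(j) = -10 + j (o(j) = 2*(-5) + j = -10 + j)
M = 44 (M = -6 + 10*(4 - (-3 - 1*(-2))) = -6 + 10*(4 - (-3 + 2)) = -6 + 10*(4 - 1*(-1)) = -6 + 10*(4 + 1) = -6 + 10*5 = -6 + 50 = 44)
(M + 33193) + o(I(-10, -2)) = (44 + 33193) + (-10 + 5) = 33237 - 5 = 33232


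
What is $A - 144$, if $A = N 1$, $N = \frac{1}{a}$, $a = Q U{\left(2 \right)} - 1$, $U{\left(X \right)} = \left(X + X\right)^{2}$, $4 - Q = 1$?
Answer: $- \frac{6767}{47} \approx -143.98$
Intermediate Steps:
$Q = 3$ ($Q = 4 - 1 = 3$)
$U{\left(X \right)} = 4 X^{2}$ ($U{\left(X \right)} = \left(2 X\right)^{2} = 4 X^{2}$)
$a = 47$ ($a = 3 \cdot 4 \cdot 2^{2} - 1 = 3 \cdot 4 \cdot 4 - 1 = 3 \cdot 16 - 1 = 48 - 1 = 47$)
$N = \frac{1}{47} \approx 0.021277$
$A = \frac{1}{47}$ ($A = \frac{1}{47} \cdot 1 = \frac{1}{47} \approx 0.021277$)
$A - 144 = \frac{1}{47} - 144 = - \frac{6767}{47}$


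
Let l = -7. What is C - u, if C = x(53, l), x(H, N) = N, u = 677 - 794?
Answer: 110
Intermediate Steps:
u = -117
C = -7
C - u = -7 - 1*(-117) = -7 + 117 = 110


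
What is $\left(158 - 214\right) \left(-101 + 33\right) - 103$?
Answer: $3705$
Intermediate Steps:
$\left(158 - 214\right) \left(-101 + 33\right) - 103 = \left(-56\right) \left(-68\right) - 103 = 3808 - 103 = 3705$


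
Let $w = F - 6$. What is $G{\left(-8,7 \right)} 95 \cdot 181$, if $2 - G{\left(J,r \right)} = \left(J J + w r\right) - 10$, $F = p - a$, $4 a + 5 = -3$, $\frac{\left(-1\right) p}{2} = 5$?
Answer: $790970$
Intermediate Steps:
$p = -10$ ($p = \left(-2\right) 5 = -10$)
$a = -2$ ($a = - \frac{5}{4} + \frac{1}{4} \left(-3\right) = - \frac{5}{4} - \frac{3}{4} = -2$)
$F = -8$ ($F = -10 - -2 = -10 + 2 = -8$)
$w = -14$ ($w = -8 - 6 = -14$)
$G{\left(J,r \right)} = 12 - J^{2} + 14 r$ ($G{\left(J,r \right)} = 2 - \left(\left(J J - 14 r\right) - 10\right) = 2 - \left(\left(J^{2} - 14 r\right) - 10\right) = 2 - \left(-10 + J^{2} - 14 r\right) = 2 + \left(10 - J^{2} + 14 r\right) = 12 - J^{2} + 14 r$)
$G{\left(-8,7 \right)} 95 \cdot 181 = \left(12 - \left(-8\right)^{2} + 14 \cdot 7\right) 95 \cdot 181 = \left(12 - 64 + 98\right) 95 \cdot 181 = 46 \cdot 95 \cdot 181 = 4370 \cdot 181 = 790970$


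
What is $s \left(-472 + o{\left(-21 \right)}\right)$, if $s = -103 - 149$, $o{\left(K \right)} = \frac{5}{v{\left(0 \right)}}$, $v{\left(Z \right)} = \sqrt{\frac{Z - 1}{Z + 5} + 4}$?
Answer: $118944 - \frac{1260 \sqrt{95}}{19} \approx 1.183 \cdot 10^{5}$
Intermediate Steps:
$v{\left(Z \right)} = \sqrt{4 + \frac{-1 + Z}{5 + Z}}$ ($v{\left(Z \right)} = \sqrt{\frac{-1 + Z}{5 + Z} + 4} = \sqrt{4 + \frac{-1 + Z}{5 + Z}}$)
$o{\left(K \right)} = \frac{5 \sqrt{95}}{19}$ ($o{\left(K \right)} = \frac{5}{\sqrt{\frac{19 + 5 \cdot 0}{5 + 0}}} = \frac{5}{\sqrt{\frac{19 + 0}{5}}} = \frac{5}{\sqrt{\frac{1}{5} \cdot 19}} = \frac{5}{\sqrt{\frac{19}{5}}} = \frac{5}{\frac{1}{5} \sqrt{95}} = 5 \frac{\sqrt{95}}{19} = \frac{5 \sqrt{95}}{19}$)
$s = -252$
$s \left(-472 + o{\left(-21 \right)}\right) = - 252 \left(-472 + \frac{5 \sqrt{95}}{19}\right) = 118944 - \frac{1260 \sqrt{95}}{19}$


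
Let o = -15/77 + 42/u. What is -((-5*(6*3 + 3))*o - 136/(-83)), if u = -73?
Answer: -5498813/66649 ≈ -82.504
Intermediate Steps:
o = -4329/5621 (o = -15/77 + 42/(-73) = -15*1/77 + 42*(-1/73) = -15/77 - 42/73 = -4329/5621 ≈ -0.77015)
-((-5*(6*3 + 3))*o - 136/(-83)) = -(-5*(6*3 + 3)*(-4329/5621) - 136/(-83)) = -(-5*(18 + 3)*(-4329/5621) - 136*(-1/83)) = -(-5*21*(-4329/5621) + 136/83) = -(-105*(-4329/5621) + 136/83) = -(64935/803 + 136/83) = -1*5498813/66649 = -5498813/66649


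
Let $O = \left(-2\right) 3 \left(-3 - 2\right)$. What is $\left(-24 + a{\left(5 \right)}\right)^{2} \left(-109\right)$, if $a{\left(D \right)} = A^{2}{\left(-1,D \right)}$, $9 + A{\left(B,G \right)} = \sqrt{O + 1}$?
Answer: $-1938892 + 345312 \sqrt{31} \approx -16276.0$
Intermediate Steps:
$O = 30$ ($O = \left(-6\right) \left(-5\right) = 30$)
$A{\left(B,G \right)} = -9 + \sqrt{31}$ ($A{\left(B,G \right)} = -9 + \sqrt{30 + 1} = -9 + \sqrt{31}$)
$a{\left(D \right)} = \left(-9 + \sqrt{31}\right)^{2}$
$\left(-24 + a{\left(5 \right)}\right)^{2} \left(-109\right) = \left(-24 + \left(9 - \sqrt{31}\right)^{2}\right)^{2} \left(-109\right) = - 109 \left(-24 + \left(9 - \sqrt{31}\right)^{2}\right)^{2}$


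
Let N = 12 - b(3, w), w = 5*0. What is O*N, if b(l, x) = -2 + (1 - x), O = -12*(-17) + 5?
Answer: 2717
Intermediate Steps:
w = 0
O = 209 (O = 204 + 5 = 209)
b(l, x) = -1 - x
N = 13 (N = 12 - (-1 - 1*0) = 12 - (-1 + 0) = 12 - 1*(-1) = 12 + 1 = 13)
O*N = 209*13 = 2717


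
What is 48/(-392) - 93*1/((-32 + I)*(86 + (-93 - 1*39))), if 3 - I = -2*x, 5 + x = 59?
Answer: -17247/178066 ≈ -0.096857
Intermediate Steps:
x = 54 (x = -5 + 59 = 54)
I = 111 (I = 3 - (-2)*54 = 3 - 1*(-108) = 3 + 108 = 111)
48/(-392) - 93*1/((-32 + I)*(86 + (-93 - 1*39))) = 48/(-392) - 93*1/((-32 + 111)*(86 + (-93 - 1*39))) = 48*(-1/392) - 93*1/(79*(86 + (-93 - 39))) = -6/49 - 93*1/(79*(86 - 132)) = -6/49 - 93/(79*(-46)) = -6/49 - 93/(-3634) = -6/49 - 93*(-1/3634) = -6/49 + 93/3634 = -17247/178066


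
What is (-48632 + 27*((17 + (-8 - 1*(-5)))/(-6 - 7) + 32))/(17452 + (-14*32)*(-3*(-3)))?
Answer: -310681/87230 ≈ -3.5616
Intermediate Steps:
(-48632 + 27*((17 + (-8 - 1*(-5)))/(-6 - 7) + 32))/(17452 + (-14*32)*(-3*(-3))) = (-48632 + 27*((17 + (-8 + 5))/(-13) + 32))/(17452 - 448*9) = (-48632 + 27*((17 - 3)*(-1/13) + 32))/(17452 - 4032) = (-48632 + 27*(14*(-1/13) + 32))/13420 = (-48632 + 27*(-14/13 + 32))*(1/13420) = (-48632 + 27*(402/13))*(1/13420) = (-48632 + 10854/13)*(1/13420) = -621362/13*1/13420 = -310681/87230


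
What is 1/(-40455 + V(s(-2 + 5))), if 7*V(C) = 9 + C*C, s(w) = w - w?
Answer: -7/283176 ≈ -2.4720e-5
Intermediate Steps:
s(w) = 0
V(C) = 9/7 + C²/7 (V(C) = (9 + C*C)/7 = (9 + C²)/7 = 9/7 + C²/7)
1/(-40455 + V(s(-2 + 5))) = 1/(-40455 + (9/7 + (⅐)*0²)) = 1/(-40455 + (9/7 + (⅐)*0)) = 1/(-40455 + (9/7 + 0)) = 1/(-40455 + 9/7) = 1/(-283176/7) = -7/283176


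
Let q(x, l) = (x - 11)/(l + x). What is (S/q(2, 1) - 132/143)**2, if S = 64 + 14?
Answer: 122500/169 ≈ 724.85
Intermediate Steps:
S = 78
q(x, l) = (-11 + x)/(l + x)
(S/q(2, 1) - 132/143)**2 = (78/(((-11 + 2)/(1 + 2))) - 132/143)**2 = (78/((-9/3)) - 132*1/143)**2 = (78/(((1/3)*(-9))) - 12/13)**2 = (78/(-3) - 12/13)**2 = (78*(-1/3) - 12/13)**2 = (-26 - 12/13)**2 = (-350/13)**2 = 122500/169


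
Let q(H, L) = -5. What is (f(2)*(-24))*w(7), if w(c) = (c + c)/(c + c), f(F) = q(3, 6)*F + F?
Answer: 192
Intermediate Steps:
f(F) = -4*F (f(F) = -5*F + F = -4*F)
w(c) = 1 (w(c) = (2*c)/((2*c)) = (2*c)*(1/(2*c)) = 1)
(f(2)*(-24))*w(7) = (-4*2*(-24))*1 = -8*(-24)*1 = 192*1 = 192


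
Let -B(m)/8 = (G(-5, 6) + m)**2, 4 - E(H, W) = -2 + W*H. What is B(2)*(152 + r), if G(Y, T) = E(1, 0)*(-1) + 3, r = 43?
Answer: -1560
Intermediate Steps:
E(H, W) = 6 - H*W (E(H, W) = 4 - (-2 + W*H) = 4 - (-2 + H*W) = 4 + (2 - H*W) = 6 - H*W)
G(Y, T) = -3 (G(Y, T) = (6 - 1*1*0)*(-1) + 3 = (6 + 0)*(-1) + 3 = 6*(-1) + 3 = -6 + 3 = -3)
B(m) = -8*(-3 + m)**2
B(2)*(152 + r) = (-8*(-3 + 2)**2)*(152 + 43) = -8*(-1)**2*195 = -8*1*195 = -8*195 = -1560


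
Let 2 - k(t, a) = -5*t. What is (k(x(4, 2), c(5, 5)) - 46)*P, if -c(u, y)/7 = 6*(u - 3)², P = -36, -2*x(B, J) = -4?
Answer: 1224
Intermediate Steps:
x(B, J) = 2 (x(B, J) = -½*(-4) = 2)
c(u, y) = -42*(-3 + u)² (c(u, y) = -42*(u - 3)² = -42*(-3 + u)²)
k(t, a) = 2 + 5*t (k(t, a) = 2 - (-5)*t = 2 + 5*t)
(k(x(4, 2), c(5, 5)) - 46)*P = ((2 + 5*2) - 46)*(-36) = ((2 + 10) - 46)*(-36) = (12 - 46)*(-36) = -34*(-36) = 1224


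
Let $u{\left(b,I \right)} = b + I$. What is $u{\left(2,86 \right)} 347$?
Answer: $30536$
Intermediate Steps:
$u{\left(b,I \right)} = I + b$
$u{\left(2,86 \right)} 347 = \left(86 + 2\right) 347 = 88 \cdot 347 = 30536$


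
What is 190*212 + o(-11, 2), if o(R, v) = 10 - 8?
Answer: 40282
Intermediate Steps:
o(R, v) = 2
190*212 + o(-11, 2) = 190*212 + 2 = 40280 + 2 = 40282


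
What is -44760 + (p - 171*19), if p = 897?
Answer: -47112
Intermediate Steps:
-44760 + (p - 171*19) = -44760 + (897 - 171*19) = -44760 + (897 - 3249) = -44760 - 2352 = -47112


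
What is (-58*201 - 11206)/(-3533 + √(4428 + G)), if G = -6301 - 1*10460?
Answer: 40389256/6247211 + 11432*I*√12333/6247211 ≈ 6.4652 + 0.20322*I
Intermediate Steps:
G = -16761 (G = -6301 - 10460 = -16761)
(-58*201 - 11206)/(-3533 + √(4428 + G)) = (-58*201 - 11206)/(-3533 + √(4428 - 16761)) = (-11658 - 11206)/(-3533 + √(-12333)) = -22864/(-3533 + I*√12333)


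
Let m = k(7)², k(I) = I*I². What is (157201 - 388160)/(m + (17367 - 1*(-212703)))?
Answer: -230959/347719 ≈ -0.66421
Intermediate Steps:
k(I) = I³
m = 117649 (m = (7³)² = 343² = 117649)
(157201 - 388160)/(m + (17367 - 1*(-212703))) = (157201 - 388160)/(117649 + (17367 - 1*(-212703))) = -230959/(117649 + (17367 + 212703)) = -230959/(117649 + 230070) = -230959/347719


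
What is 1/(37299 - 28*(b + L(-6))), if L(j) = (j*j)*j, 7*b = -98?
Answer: 1/43739 ≈ 2.2863e-5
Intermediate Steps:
b = -14 (b = (⅐)*(-98) = -14)
L(j) = j³ (L(j) = j²*j = j³)
1/(37299 - 28*(b + L(-6))) = 1/(37299 - 28*(-14 + (-6)³)) = 1/(37299 - 28*(-14 - 216)) = 1/(37299 - 28*(-230)) = 1/(37299 + 6440) = 1/43739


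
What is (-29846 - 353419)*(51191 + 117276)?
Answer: -64567504755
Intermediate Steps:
(-29846 - 353419)*(51191 + 117276) = -383265*168467 = -64567504755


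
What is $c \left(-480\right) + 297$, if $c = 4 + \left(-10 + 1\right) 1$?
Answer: $2697$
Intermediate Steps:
$c = -5$ ($c = 4 - 9 = -5$)
$c \left(-480\right) + 297 = \left(-5\right) \left(-480\right) + 297 = 2400 + 297 = 2697$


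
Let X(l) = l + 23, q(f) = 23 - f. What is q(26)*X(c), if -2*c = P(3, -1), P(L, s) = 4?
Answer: -63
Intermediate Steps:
c = -2 (c = -1/2*4 = -2)
X(l) = 23 + l
q(26)*X(c) = (23 - 1*26)*(23 - 2) = (23 - 26)*21 = -3*21 = -63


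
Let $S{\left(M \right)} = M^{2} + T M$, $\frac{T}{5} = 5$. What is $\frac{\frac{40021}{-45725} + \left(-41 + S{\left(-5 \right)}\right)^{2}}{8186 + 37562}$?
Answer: $\frac{7330796}{16869575} \approx 0.43456$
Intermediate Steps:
$T = 25$ ($T = 5 \cdot 5 = 25$)
$S{\left(M \right)} = M^{2} + 25 M$
$\frac{\frac{40021}{-45725} + \left(-41 + S{\left(-5 \right)}\right)^{2}}{8186 + 37562} = \frac{\frac{40021}{-45725} + \left(-41 - 5 \left(25 - 5\right)\right)^{2}}{8186 + 37562} = \frac{40021 \left(- \frac{1}{45725}\right) + \left(-41 - 100\right)^{2}}{45748} = \left(- \frac{1291}{1475} + \left(-41 - 100\right)^{2}\right) \frac{1}{45748} = \left(- \frac{1291}{1475} + \left(-141\right)^{2}\right) \frac{1}{45748} = \left(- \frac{1291}{1475} + 19881\right) \frac{1}{45748} = \frac{29323184}{1475} \cdot \frac{1}{45748} = \frac{7330796}{16869575}$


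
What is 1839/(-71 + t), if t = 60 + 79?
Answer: 1839/68 ≈ 27.044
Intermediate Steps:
t = 139
1839/(-71 + t) = 1839/(-71 + 139) = 1839/68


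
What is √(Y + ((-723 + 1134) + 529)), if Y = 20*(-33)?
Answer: 2*√70 ≈ 16.733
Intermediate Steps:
Y = -660
√(Y + ((-723 + 1134) + 529)) = √(-660 + ((-723 + 1134) + 529)) = √(-660 + (411 + 529)) = √(-660 + 940) = √280 = 2*√70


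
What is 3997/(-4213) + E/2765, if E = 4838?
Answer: 9330789/11648945 ≈ 0.80100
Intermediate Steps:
3997/(-4213) + E/2765 = 3997/(-4213) + 4838/2765 = 3997*(-1/4213) + 4838*(1/2765) = -3997/4213 + 4838/2765 = 9330789/11648945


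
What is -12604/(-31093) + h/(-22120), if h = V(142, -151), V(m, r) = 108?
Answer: 68860609/171944290 ≈ 0.40048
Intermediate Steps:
h = 108
-12604/(-31093) + h/(-22120) = -12604/(-31093) + 108/(-22120) = -12604*(-1/31093) + 108*(-1/22120) = 12604/31093 - 27/5530 = 68860609/171944290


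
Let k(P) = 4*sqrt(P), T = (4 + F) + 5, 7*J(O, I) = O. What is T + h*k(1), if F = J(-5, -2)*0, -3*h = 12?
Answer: -7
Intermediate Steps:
h = -4 (h = -1/3*12 = -4)
J(O, I) = O/7
F = 0 (F = ((1/7)*(-5))*0 = -5/7*0 = 0)
T = 9 (T = (4 + 0) + 5 = 4 + 5 = 9)
T + h*k(1) = 9 - 16*sqrt(1) = 9 - 16 = -7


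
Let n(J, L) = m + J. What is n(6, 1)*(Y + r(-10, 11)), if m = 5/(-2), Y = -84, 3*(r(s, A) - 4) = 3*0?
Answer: -280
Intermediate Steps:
r(s, A) = 4 (r(s, A) = 4 + (3*0)/3 = 4 + (1/3)*0 = 4 + 0 = 4)
m = -5/2 (m = 5*(-1/2) = -5/2 ≈ -2.5000)
n(J, L) = -5/2 + J
n(6, 1)*(Y + r(-10, 11)) = (-5/2 + 6)*(-84 + 4) = (7/2)*(-80) = -280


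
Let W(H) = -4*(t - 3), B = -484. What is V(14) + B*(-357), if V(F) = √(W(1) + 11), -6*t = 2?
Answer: 172788 + √219/3 ≈ 1.7279e+5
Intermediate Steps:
t = -⅓ (t = -⅙*2 = -⅓ ≈ -0.33333)
W(H) = 40/3 (W(H) = -4*(-⅓ - 3) = -4*(-10/3) = 40/3)
V(F) = √219/3 (V(F) = √(40/3 + 11) = √(73/3) = √219/3)
V(14) + B*(-357) = √219/3 - 484*(-357) = √219/3 + 172788 = 172788 + √219/3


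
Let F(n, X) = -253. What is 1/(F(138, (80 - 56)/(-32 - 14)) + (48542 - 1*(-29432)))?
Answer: 1/77721 ≈ 1.2867e-5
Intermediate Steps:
1/(F(138, (80 - 56)/(-32 - 14)) + (48542 - 1*(-29432))) = 1/(-253 + (48542 - 1*(-29432))) = 1/(-253 + (48542 + 29432)) = 1/(-253 + 77974) = 1/77721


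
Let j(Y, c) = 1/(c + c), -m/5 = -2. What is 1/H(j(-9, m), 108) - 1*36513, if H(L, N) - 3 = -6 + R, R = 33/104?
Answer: -10187231/279 ≈ -36513.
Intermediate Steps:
m = 10 (m = -5*(-2) = 10)
R = 33/104 (R = 33*(1/104) = 33/104 ≈ 0.31731)
j(Y, c) = 1/(2*c)
H(L, N) = -279/104 (H(L, N) = 3 + (-6 + 33/104) = 3 - 591/104 = -279/104)
1/H(j(-9, m), 108) - 1*36513 = 1/(-279/104) - 1*36513 = -104/279 - 36513 = -10187231/279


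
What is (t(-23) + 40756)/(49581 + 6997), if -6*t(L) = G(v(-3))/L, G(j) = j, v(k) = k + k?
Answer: 937387/1301294 ≈ 0.72035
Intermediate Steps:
v(k) = 2*k
t(L) = 1/L (t(L) = -2*(-3)/(6*L) = -(-1)/L = 1/L)
(t(-23) + 40756)/(49581 + 6997) = (1/(-23) + 40756)/(49581 + 6997) = (-1/23 + 40756)/56578 = (937387/23)*(1/56578) = 937387/1301294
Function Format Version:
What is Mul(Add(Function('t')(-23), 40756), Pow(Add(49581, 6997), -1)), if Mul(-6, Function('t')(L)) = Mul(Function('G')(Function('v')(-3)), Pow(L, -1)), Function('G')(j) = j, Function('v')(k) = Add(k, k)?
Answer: Rational(937387, 1301294) ≈ 0.72035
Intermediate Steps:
Function('v')(k) = Mul(2, k)
Function('t')(L) = Pow(L, -1) (Function('t')(L) = Mul(Rational(-1, 6), Mul(Mul(2, -3), Pow(L, -1))) = Mul(Rational(-1, 6), Mul(-6, Pow(L, -1))) = Pow(L, -1))
Mul(Add(Function('t')(-23), 40756), Pow(Add(49581, 6997), -1)) = Mul(Add(Pow(-23, -1), 40756), Pow(Add(49581, 6997), -1)) = Mul(Add(Rational(-1, 23), 40756), Pow(56578, -1)) = Mul(Rational(937387, 23), Rational(1, 56578)) = Rational(937387, 1301294)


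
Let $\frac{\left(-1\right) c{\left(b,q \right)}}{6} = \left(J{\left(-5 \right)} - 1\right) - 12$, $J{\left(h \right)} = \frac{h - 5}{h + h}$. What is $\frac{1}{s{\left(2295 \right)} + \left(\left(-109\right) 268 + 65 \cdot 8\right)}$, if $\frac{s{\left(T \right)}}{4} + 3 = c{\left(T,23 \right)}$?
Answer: $- \frac{1}{28416} \approx -3.5191 \cdot 10^{-5}$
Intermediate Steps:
$J{\left(h \right)} = \frac{-5 + h}{2 h}$
$c{\left(b,q \right)} = 72$ ($c{\left(b,q \right)} = - 6 \left(\left(\frac{-5 - 5}{2 \left(-5\right)} - 1\right) - 12\right) = - 6 \left(\left(\frac{1}{2} \left(- \frac{1}{5}\right) \left(-10\right) - 1\right) - 12\right) = - 6 \left(\left(1 - 1\right) - 12\right) = - 6 \left(0 - 12\right) = \left(-6\right) \left(-12\right) = 72$)
$s{\left(T \right)} = 276$ ($s{\left(T \right)} = -12 + 4 \cdot 72 = -12 + 288 = 276$)
$\frac{1}{s{\left(2295 \right)} + \left(\left(-109\right) 268 + 65 \cdot 8\right)} = \frac{1}{276 + \left(\left(-109\right) 268 + 65 \cdot 8\right)} = \frac{1}{276 + \left(-29212 + 520\right)} = \frac{1}{276 - 28692} = \frac{1}{-28416} = - \frac{1}{28416}$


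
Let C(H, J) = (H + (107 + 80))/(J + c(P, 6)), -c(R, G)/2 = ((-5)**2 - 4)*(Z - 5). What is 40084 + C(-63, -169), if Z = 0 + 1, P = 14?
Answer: 39960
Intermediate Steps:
Z = 1
c(R, G) = 168 (c(R, G) = -2*((-5)**2 - 4)*(1 - 5) = -2*(25 - 4)*(-4) = -42*(-4) = -2*(-84) = 168)
C(H, J) = (187 + H)/(168 + J) (C(H, J) = (H + (107 + 80))/(J + 168) = (H + 187)/(168 + J) = (187 + H)/(168 + J))
40084 + C(-63, -169) = 40084 + (187 - 63)/(168 - 169) = 40084 + 124/(-1) = 40084 - 1*124 = 40084 - 124 = 39960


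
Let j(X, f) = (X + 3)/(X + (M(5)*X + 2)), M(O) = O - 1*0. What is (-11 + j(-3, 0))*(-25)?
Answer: 275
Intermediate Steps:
M(O) = O (M(O) = O + 0 = O)
j(X, f) = (3 + X)/(2 + 6*X) (j(X, f) = (X + 3)/(X + (5*X + 2)) = (3 + X)/(X + (2 + 5*X)) = (3 + X)/(2 + 6*X))
(-11 + j(-3, 0))*(-25) = (-11 + (3 - 3)/(2*(1 + 3*(-3))))*(-25) = (-11 + (½)*0/(1 - 9))*(-25) = (-11 + (½)*0/(-8))*(-25) = (-11 + (½)*(-⅛)*0)*(-25) = (-11 + 0)*(-25) = -11*(-25) = 275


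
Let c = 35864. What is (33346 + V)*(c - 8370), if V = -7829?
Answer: 701564398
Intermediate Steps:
(33346 + V)*(c - 8370) = (33346 - 7829)*(35864 - 8370) = 25517*27494 = 701564398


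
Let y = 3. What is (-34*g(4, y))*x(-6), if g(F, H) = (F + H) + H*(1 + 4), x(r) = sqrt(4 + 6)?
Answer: -748*sqrt(10) ≈ -2365.4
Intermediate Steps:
x(r) = sqrt(10)
g(F, H) = F + 6*H (g(F, H) = (F + H) + H*5 = (F + H) + 5*H = F + 6*H)
(-34*g(4, y))*x(-6) = (-34*(4 + 6*3))*sqrt(10) = (-34*(4 + 18))*sqrt(10) = (-34*22)*sqrt(10) = -748*sqrt(10)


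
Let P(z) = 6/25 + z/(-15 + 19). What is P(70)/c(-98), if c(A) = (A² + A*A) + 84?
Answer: 887/964600 ≈ 0.00091955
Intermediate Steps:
P(z) = 6/25 + z/4 (P(z) = 6*(1/25) + z/4 = 6/25 + z*(¼) = 6/25 + z/4)
c(A) = 84 + 2*A² (c(A) = (A² + A²) + 84 = 2*A² + 84 = 84 + 2*A²)
P(70)/c(-98) = (6/25 + (¼)*70)/(84 + 2*(-98)²) = (6/25 + 35/2)/(84 + 2*9604) = 887/(50*(84 + 19208)) = (887/50)/19292 = (887/50)*(1/19292) = 887/964600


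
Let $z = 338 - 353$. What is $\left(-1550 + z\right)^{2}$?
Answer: $2449225$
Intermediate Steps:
$z = -15$
$\left(-1550 + z\right)^{2} = \left(-1550 - 15\right)^{2} = \left(-1565\right)^{2} = 2449225$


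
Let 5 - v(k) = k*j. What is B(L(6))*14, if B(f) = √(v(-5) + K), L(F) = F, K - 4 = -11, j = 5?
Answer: 14*√23 ≈ 67.142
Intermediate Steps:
K = -7 (K = 4 - 11 = -7)
v(k) = 5 - 5*k (v(k) = 5 - k*5 = 5 - 5*k)
B(f) = √23 (B(f) = √((5 - 5*(-5)) - 7) = √((5 + 25) - 7) = √(30 - 7) = √23)
B(L(6))*14 = √23*14 = 14*√23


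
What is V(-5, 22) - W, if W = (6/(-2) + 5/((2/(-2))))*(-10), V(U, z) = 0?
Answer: -80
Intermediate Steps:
W = 80 (W = (6*(-1/2) + 5/((2*(-1/2))))*(-10) = (-3 + 5/(-1))*(-10) = (-3 + 5*(-1))*(-10) = (-3 - 5)*(-10) = -8*(-10) = 80)
V(-5, 22) - W = 0 - 1*80 = 0 - 80 = -80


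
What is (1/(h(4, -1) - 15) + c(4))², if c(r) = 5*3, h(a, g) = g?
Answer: 57121/256 ≈ 223.13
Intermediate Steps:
c(r) = 15
(1/(h(4, -1) - 15) + c(4))² = (1/(-1 - 15) + 15)² = (1/(-16) + 15)² = (-1/16 + 15)² = (239/16)² = 57121/256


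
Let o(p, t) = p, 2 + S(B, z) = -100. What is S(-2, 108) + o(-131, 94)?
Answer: -233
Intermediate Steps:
S(B, z) = -102 (S(B, z) = -2 - 100 = -102)
S(-2, 108) + o(-131, 94) = -102 - 131 = -233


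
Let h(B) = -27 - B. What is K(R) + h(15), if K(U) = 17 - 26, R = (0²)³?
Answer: -51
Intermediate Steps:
R = 0 (R = 0³ = 0)
K(U) = -9
K(R) + h(15) = -9 + (-27 - 1*15) = -9 + (-27 - 15) = -9 - 42 = -51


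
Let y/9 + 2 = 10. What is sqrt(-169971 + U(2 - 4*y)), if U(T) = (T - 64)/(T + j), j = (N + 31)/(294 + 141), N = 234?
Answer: I*sqrt(2138425245489)/3547 ≈ 412.27*I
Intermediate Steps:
y = 72 (y = -18 + 9*10 = -18 + 90 = 72)
j = 53/87 (j = (234 + 31)/(294 + 141) = 265/435 = 265*(1/435) = 53/87 ≈ 0.60920)
U(T) = (-64 + T)/(53/87 + T) (U(T) = (T - 64)/(T + 53/87) = (-64 + T)/(53/87 + T))
sqrt(-169971 + U(2 - 4*y)) = sqrt(-169971 + 87*(-64 + (2 - 4*72))/(53 + 87*(2 - 4*72))) = sqrt(-169971 + 87*(-64 + (2 - 288))/(53 + 87*(2 - 288))) = sqrt(-169971 + 87*(-64 - 286)/(53 + 87*(-286))) = sqrt(-169971 + 87*(-350)/(53 - 24882)) = sqrt(-169971 + 87*(-350)/(-24829)) = sqrt(-169971 + 87*(-1/24829)*(-350)) = sqrt(-169971 + 4350/3547) = sqrt(-602882787/3547) = I*sqrt(2138425245489)/3547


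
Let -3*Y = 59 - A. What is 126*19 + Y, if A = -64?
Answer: 2353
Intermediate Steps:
Y = -41 (Y = -(59 - 1*(-64))/3 = -(59 + 64)/3 = -1/3*123 = -41)
126*19 + Y = 126*19 - 41 = 2394 - 41 = 2353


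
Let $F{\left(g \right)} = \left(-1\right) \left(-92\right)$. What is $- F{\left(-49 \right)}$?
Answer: $-92$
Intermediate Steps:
$F{\left(g \right)} = 92$
$- F{\left(-49 \right)} = \left(-1\right) 92 = -92$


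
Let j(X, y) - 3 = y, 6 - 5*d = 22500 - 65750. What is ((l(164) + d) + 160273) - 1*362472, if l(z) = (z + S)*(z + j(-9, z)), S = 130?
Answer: -481169/5 ≈ -96234.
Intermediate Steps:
d = 43256/5 (d = 6/5 - (22500 - 65750)/5 = 6/5 - ⅕*(-43250) = 6/5 + 8650 = 43256/5 ≈ 8651.2)
j(X, y) = 3 + y
l(z) = (3 + 2*z)*(130 + z) (l(z) = (z + 130)*(z + (3 + z)) = (130 + z)*(3 + 2*z) = (3 + 2*z)*(130 + z))
((l(164) + d) + 160273) - 1*362472 = (((390 + 2*164² + 263*164) + 43256/5) + 160273) - 1*362472 = (((390 + 2*26896 + 43132) + 43256/5) + 160273) - 362472 = (((390 + 53792 + 43132) + 43256/5) + 160273) - 362472 = ((97314 + 43256/5) + 160273) - 362472 = (529826/5 + 160273) - 362472 = 1331191/5 - 362472 = -481169/5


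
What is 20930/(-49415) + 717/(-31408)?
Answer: -138559999/310405264 ≈ -0.44638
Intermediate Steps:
20930/(-49415) + 717/(-31408) = 20930*(-1/49415) + 717*(-1/31408) = -4186/9883 - 717/31408 = -138559999/310405264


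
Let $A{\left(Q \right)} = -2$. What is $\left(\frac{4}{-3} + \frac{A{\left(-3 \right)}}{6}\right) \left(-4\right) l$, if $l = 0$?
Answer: $0$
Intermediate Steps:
$\left(\frac{4}{-3} + \frac{A{\left(-3 \right)}}{6}\right) \left(-4\right) l = \left(\frac{4}{-3} - \frac{2}{6}\right) \left(-4\right) 0 = \left(4 \left(- \frac{1}{3}\right) - \frac{1}{3}\right) \left(-4\right) 0 = \left(- \frac{4}{3} - \frac{1}{3}\right) \left(-4\right) 0 = \left(- \frac{5}{3}\right) \left(-4\right) 0 = \frac{20}{3} \cdot 0 = 0$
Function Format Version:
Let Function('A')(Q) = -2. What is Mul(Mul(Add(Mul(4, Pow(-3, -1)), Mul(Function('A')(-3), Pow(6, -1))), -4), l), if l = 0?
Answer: 0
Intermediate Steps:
Mul(Mul(Add(Mul(4, Pow(-3, -1)), Mul(Function('A')(-3), Pow(6, -1))), -4), l) = Mul(Mul(Add(Mul(4, Pow(-3, -1)), Mul(-2, Pow(6, -1))), -4), 0) = Mul(Mul(Add(Mul(4, Rational(-1, 3)), Mul(-2, Rational(1, 6))), -4), 0) = Mul(Mul(Add(Rational(-4, 3), Rational(-1, 3)), -4), 0) = Mul(Mul(Rational(-5, 3), -4), 0) = Mul(Rational(20, 3), 0) = 0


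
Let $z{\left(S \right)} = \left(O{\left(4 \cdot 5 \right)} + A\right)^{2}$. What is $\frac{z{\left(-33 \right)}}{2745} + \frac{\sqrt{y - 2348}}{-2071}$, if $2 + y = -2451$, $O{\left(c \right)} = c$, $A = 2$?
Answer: $\frac{484}{2745} - \frac{i \sqrt{4801}}{2071} \approx 0.17632 - 0.033457 i$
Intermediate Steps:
$y = -2453$ ($y = -2 - 2451 = -2453$)
$z{\left(S \right)} = 484$ ($z{\left(S \right)} = \left(4 \cdot 5 + 2\right)^{2} = \left(20 + 2\right)^{2} = 22^{2} = 484$)
$\frac{z{\left(-33 \right)}}{2745} + \frac{\sqrt{y - 2348}}{-2071} = \frac{484}{2745} + \frac{\sqrt{-2453 - 2348}}{-2071} = 484 \cdot \frac{1}{2745} + \sqrt{-4801} \left(- \frac{1}{2071}\right) = \frac{484}{2745} + i \sqrt{4801} \left(- \frac{1}{2071}\right) = \frac{484}{2745} - \frac{i \sqrt{4801}}{2071}$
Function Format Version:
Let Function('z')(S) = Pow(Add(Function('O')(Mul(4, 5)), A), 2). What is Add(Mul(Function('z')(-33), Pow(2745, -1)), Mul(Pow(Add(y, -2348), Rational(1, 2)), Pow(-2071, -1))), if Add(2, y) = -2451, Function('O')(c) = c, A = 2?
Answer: Add(Rational(484, 2745), Mul(Rational(-1, 2071), I, Pow(4801, Rational(1, 2)))) ≈ Add(0.17632, Mul(-0.033457, I))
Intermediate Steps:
y = -2453 (y = Add(-2, -2451) = -2453)
Function('z')(S) = 484 (Function('z')(S) = Pow(Add(Mul(4, 5), 2), 2) = Pow(Add(20, 2), 2) = Pow(22, 2) = 484)
Add(Mul(Function('z')(-33), Pow(2745, -1)), Mul(Pow(Add(y, -2348), Rational(1, 2)), Pow(-2071, -1))) = Add(Mul(484, Pow(2745, -1)), Mul(Pow(Add(-2453, -2348), Rational(1, 2)), Pow(-2071, -1))) = Add(Mul(484, Rational(1, 2745)), Mul(Pow(-4801, Rational(1, 2)), Rational(-1, 2071))) = Add(Rational(484, 2745), Mul(Mul(I, Pow(4801, Rational(1, 2))), Rational(-1, 2071))) = Add(Rational(484, 2745), Mul(Rational(-1, 2071), I, Pow(4801, Rational(1, 2))))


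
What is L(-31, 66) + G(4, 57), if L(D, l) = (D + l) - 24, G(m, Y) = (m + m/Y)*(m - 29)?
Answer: -5173/57 ≈ -90.754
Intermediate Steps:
G(m, Y) = (-29 + m)*(m + m/Y) (G(m, Y) = (m + m/Y)*(-29 + m) = (-29 + m)*(m + m/Y))
L(D, l) = -24 + D + l
L(-31, 66) + G(4, 57) = (-24 - 31 + 66) + 4*(-29 + 4 + 57*(-29 + 4))/57 = 11 + 4*(1/57)*(-29 + 4 + 57*(-25)) = 11 + 4*(1/57)*(-29 + 4 - 1425) = 11 + 4*(1/57)*(-1450) = 11 - 5800/57 = -5173/57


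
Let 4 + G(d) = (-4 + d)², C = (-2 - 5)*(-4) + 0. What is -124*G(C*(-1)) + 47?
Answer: -126433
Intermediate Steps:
C = 28 (C = -7*(-4) + 0 = 28 + 0 = 28)
G(d) = -4 + (-4 + d)²
-124*G(C*(-1)) + 47 = -124*(-4 + (-4 + 28*(-1))²) + 47 = -124*(-4 + (-4 - 28)²) + 47 = -124*(-4 + (-32)²) + 47 = -124*(-4 + 1024) + 47 = -124*1020 + 47 = -126480 + 47 = -126433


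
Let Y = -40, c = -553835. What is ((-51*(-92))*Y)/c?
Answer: 37536/110767 ≈ 0.33887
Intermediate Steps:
((-51*(-92))*Y)/c = (-51*(-92)*(-40))/(-553835) = (4692*(-40))*(-1/553835) = -187680*(-1/553835) = 37536/110767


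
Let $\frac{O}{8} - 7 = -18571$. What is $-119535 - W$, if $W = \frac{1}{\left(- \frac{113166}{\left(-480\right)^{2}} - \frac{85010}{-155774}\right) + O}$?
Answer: $- \frac{17698294561400858815}{148059518654769} \approx -1.1954 \cdot 10^{5}$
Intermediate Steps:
$O = -148512$ ($O = 56 + 8 \left(-18571\right) = 56 - 148568 = -148512$)
$W = - \frac{996953600}{148059518654769}$ ($W = \frac{1}{\left(- \frac{113166}{\left(-480\right)^{2}} - \frac{85010}{-155774}\right) - 148512} = \frac{1}{\left(- \frac{113166}{230400} - - \frac{42505}{77887}\right) - 148512} = \frac{1}{\left(\left(-113166\right) \frac{1}{230400} + \frac{42505}{77887}\right) - 148512} = \frac{1}{\left(- \frac{6287}{12800} + \frac{42505}{77887}\right) - 148512} = \frac{1}{\frac{54388431}{996953600} - 148512} = \frac{1}{- \frac{148059518654769}{996953600}} = - \frac{996953600}{148059518654769} \approx -6.7335 \cdot 10^{-6}$)
$-119535 - W = -119535 - - \frac{996953600}{148059518654769} = -119535 + \frac{996953600}{148059518654769} = - \frac{17698294561400858815}{148059518654769}$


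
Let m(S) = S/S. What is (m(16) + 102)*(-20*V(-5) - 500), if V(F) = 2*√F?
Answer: -51500 - 4120*I*√5 ≈ -51500.0 - 9212.6*I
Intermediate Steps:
m(S) = 1
(m(16) + 102)*(-20*V(-5) - 500) = (1 + 102)*(-40*√(-5) - 500) = 103*(-40*I*√5 - 500) = 103*(-500 - 40*I*√5) = -51500 - 4120*I*√5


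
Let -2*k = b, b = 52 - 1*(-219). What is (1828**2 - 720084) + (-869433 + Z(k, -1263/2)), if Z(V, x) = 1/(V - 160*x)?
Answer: 353582889205/201809 ≈ 1.7521e+6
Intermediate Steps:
b = 271 (b = 52 + 219 = 271)
k = -271/2 (k = -1/2*271 = -271/2 ≈ -135.50)
(1828**2 - 720084) + (-869433 + Z(k, -1263/2)) = (1828**2 - 720084) + (-869433 + 1/(-271/2 - (-202080)/2)) = (3341584 - 720084) + (-869433 + 1/(-271/2 - (-202080)/2)) = 2621500 + (-869433 + 1/(-271/2 - 160*(-1263/2))) = 2621500 + (-869433 + 1/(-271/2 + 101040)) = 2621500 + (-869433 + 1/(201809/2)) = 2621500 + (-869433 + 2/201809) = 2621500 - 175459404295/201809 = 353582889205/201809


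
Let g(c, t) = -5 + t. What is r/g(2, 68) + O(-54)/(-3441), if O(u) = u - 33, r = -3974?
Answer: -4556351/72261 ≈ -63.054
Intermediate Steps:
O(u) = -33 + u
r/g(2, 68) + O(-54)/(-3441) = -3974/(-5 + 68) + (-33 - 54)/(-3441) = -3974/63 - 87*(-1/3441) = -3974*1/63 + 29/1147 = -3974/63 + 29/1147 = -4556351/72261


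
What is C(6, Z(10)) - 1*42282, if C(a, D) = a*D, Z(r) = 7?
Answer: -42240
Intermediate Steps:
C(a, D) = D*a
C(6, Z(10)) - 1*42282 = 7*6 - 1*42282 = 42 - 42282 = -42240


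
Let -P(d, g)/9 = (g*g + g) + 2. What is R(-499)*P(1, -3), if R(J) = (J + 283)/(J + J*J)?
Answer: 2592/41417 ≈ 0.062583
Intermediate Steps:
R(J) = (283 + J)/(J + J²)
P(d, g) = -18 - 9*g - 9*g² (P(d, g) = -9*((g*g + g) + 2) = -9*((g² + g) + 2) = -9*((g + g²) + 2) = -9*(2 + g + g²) = -18 - 9*g - 9*g²)
R(-499)*P(1, -3) = ((283 - 499)/((-499)*(1 - 499)))*(-18 - 9*(-3) - 9*(-3)²) = (-1/499*(-216)/(-498))*(-18 + 27 - 9*9) = (-1/499*(-1/498)*(-216))*(-18 + 27 - 81) = -36/41417*(-72) = 2592/41417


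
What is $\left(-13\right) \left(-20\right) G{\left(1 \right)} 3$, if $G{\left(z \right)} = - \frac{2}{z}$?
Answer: $-1560$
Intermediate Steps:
$\left(-13\right) \left(-20\right) G{\left(1 \right)} 3 = \left(-13\right) \left(-20\right) - \frac{2}{1} \cdot 3 = 260 \left(-2\right) 1 \cdot 3 = 260 \left(\left(-2\right) 3\right) = 260 \left(-6\right) = -1560$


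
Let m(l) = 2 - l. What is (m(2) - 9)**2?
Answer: 81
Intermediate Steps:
(m(2) - 9)**2 = ((2 - 1*2) - 9)**2 = ((2 - 2) - 9)**2 = (0 - 9)**2 = (-9)**2 = 81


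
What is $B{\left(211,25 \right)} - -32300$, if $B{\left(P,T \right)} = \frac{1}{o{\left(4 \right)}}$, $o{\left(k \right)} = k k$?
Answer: $\frac{516801}{16} \approx 32300.0$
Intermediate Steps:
$o{\left(k \right)} = k^{2}$
$B{\left(P,T \right)} = \frac{1}{16}$ ($B{\left(P,T \right)} = \frac{1}{4^{2}} = \frac{1}{16}$)
$B{\left(211,25 \right)} - -32300 = \frac{1}{16} - -32300 = \frac{1}{16} + 32300 = \frac{516801}{16}$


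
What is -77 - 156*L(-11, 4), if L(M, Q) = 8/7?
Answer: -1787/7 ≈ -255.29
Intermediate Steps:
L(M, Q) = 8/7 (L(M, Q) = 8*(1/7) = 8/7)
-77 - 156*L(-11, 4) = -77 - 156*8/7 = -77 - 1248/7 = -1787/7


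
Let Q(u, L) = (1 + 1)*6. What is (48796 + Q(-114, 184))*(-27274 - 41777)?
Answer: -3370241208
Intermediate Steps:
Q(u, L) = 12 (Q(u, L) = 2*6 = 12)
(48796 + Q(-114, 184))*(-27274 - 41777) = (48796 + 12)*(-27274 - 41777) = 48808*(-69051) = -3370241208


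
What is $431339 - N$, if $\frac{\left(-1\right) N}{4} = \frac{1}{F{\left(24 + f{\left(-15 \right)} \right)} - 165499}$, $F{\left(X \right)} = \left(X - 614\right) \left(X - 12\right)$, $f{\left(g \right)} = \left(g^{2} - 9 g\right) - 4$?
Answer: $\frac{108529637125}{251611} \approx 4.3134 \cdot 10^{5}$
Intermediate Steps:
$f{\left(g \right)} = -4 + g^{2} - 9 g$
$F{\left(X \right)} = \left(-614 + X\right) \left(-12 + X\right)$
$N = \frac{4}{251611}$ ($N = - \frac{4}{\left(7368 + \left(24 - \left(-131 - 225\right)\right)^{2} - 626 \left(24 - \left(-131 - 225\right)\right)\right) - 165499} = - \frac{4}{\left(7368 + \left(24 + \left(-4 + 225 + 135\right)\right)^{2} - 626 \left(24 + \left(-4 + 225 + 135\right)\right)\right) - 165499} = - \frac{4}{\left(7368 + \left(24 + 356\right)^{2} - 626 \left(24 + 356\right)\right) - 165499} = - \frac{4}{\left(7368 + 380^{2} - 237880\right) - 165499} = - \frac{4}{\left(7368 + 144400 - 237880\right) - 165499} = - \frac{4}{-86112 - 165499} = - \frac{4}{-251611} = \left(-4\right) \left(- \frac{1}{251611}\right) = \frac{4}{251611} \approx 1.5898 \cdot 10^{-5}$)
$431339 - N = 431339 - \frac{4}{251611} = \frac{108529637125}{251611}$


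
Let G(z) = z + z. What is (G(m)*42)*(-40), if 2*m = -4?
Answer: 6720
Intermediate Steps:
m = -2 (m = (½)*(-4) = -2)
G(z) = 2*z
(G(m)*42)*(-40) = ((2*(-2))*42)*(-40) = -4*42*(-40) = -168*(-40) = 6720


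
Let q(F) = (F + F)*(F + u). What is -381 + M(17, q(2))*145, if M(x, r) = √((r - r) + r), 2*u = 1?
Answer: -381 + 145*√10 ≈ 77.530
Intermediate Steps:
u = ½ (u = (½)*1 = ½ ≈ 0.50000)
q(F) = 2*F*(½ + F) (q(F) = (F + F)*(F + ½) = (2*F)*(½ + F) = 2*F*(½ + F))
M(x, r) = √r (M(x, r) = √(0 + r) = √r)
-381 + M(17, q(2))*145 = -381 + √(2*(1 + 2*2))*145 = -381 + √(2*(1 + 4))*145 = -381 + √(2*5)*145 = -381 + √10*145 = -381 + 145*√10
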